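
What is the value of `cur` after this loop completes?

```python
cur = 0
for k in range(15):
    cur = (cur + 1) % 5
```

Increment mod 5, 15 times = 0
`cur` takes the values: 0 → 1 → 2 → 3 → 4 → 0 → 1 → 2 → 3 → 4 → 0 → 1 → 2 → 3 → 4 → 0

Answer: 0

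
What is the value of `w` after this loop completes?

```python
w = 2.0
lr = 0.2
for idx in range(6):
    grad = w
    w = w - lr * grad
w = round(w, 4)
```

Gradient descent: w = 2.0 * (1 - 0.2)^6
`w` takes the values: 2.0 → 1.6 → 1.28 → 1.024 → 0.8192 → 0.65536 → 0.524288 → 0.5243

Answer: 0.5243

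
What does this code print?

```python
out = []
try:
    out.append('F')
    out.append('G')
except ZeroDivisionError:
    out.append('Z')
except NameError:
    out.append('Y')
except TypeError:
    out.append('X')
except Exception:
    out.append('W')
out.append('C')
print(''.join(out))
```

Execution trace: 'F' (try body) → 'G' (try body, no exception) → 'C' (after the try/except). Output: FGC

Answer: FGC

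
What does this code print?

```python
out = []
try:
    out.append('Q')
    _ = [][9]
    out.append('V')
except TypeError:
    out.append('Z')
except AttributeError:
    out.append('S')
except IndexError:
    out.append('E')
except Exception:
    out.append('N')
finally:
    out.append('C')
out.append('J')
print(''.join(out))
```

Execution trace: 'Q' (try body) → 'E' (except IndexError) → 'C' (finally) → 'J' (after the try/except). Output: QECJ

Answer: QECJ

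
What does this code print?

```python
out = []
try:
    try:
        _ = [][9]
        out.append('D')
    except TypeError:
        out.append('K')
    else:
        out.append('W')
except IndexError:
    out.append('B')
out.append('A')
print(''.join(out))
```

Execution trace: 'B' (outer except IndexError) → 'A' (after the try/except). Output: BA

Answer: BA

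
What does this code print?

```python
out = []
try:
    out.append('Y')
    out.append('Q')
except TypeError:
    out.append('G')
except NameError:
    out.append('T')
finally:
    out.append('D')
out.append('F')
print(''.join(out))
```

Execution trace: 'Y' (try body) → 'Q' (try body, no exception) → 'D' (finally) → 'F' (after the try/except). Output: YQDF

Answer: YQDF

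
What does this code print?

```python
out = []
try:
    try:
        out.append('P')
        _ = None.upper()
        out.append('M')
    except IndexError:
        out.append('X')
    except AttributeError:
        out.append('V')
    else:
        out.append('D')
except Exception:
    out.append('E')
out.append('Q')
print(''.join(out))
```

Execution trace: 'P' (inner try body) → 'V' (inner except AttributeError) → 'Q' (after the try/except). Output: PVQ

Answer: PVQ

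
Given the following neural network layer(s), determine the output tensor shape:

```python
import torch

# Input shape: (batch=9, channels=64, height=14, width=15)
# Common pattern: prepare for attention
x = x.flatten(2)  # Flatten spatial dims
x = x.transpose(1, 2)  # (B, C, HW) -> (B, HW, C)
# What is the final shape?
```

Input: (9, 64, 14, 15) -> after flatten(2): (9, 64, 210) -> Output: (9, 210, 64)

Answer: (9, 210, 64)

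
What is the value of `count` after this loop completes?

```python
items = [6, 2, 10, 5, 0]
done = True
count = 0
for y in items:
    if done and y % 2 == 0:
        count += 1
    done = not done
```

Count even values at even positions
`count` takes the values: 0 → 1 → 2 → 3

Answer: 3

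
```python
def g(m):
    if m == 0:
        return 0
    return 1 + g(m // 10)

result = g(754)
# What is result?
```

Count of digits of 754: 3

Answer: 3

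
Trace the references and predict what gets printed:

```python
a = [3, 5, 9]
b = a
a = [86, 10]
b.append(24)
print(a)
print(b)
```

Key concept: rebinding vs mutation: a is rebound to a new list, b still points at the original.
Step by step:
`a = [3, 5, 9]` → a = [3, 5, 9]
`b = a` → b = [3, 5, 9] (same object as a)
`a = [86, 10]` → a = [86, 10]
`b.append(24)` → b = [3, 5, 9, 24]
`print(a)` → prints [86, 10]
`print(b)` → prints [3, 5, 9, 24]

Answer:
[86, 10]
[3, 5, 9, 24]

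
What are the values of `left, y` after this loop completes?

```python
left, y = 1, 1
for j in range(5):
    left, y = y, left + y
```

Fibonacci: after 5 iterations
`left, y` takes the values: (1, 1) → (1, 2) → (2, 3) → (3, 5) → (5, 8) → (8, 13)

Answer: 8, 13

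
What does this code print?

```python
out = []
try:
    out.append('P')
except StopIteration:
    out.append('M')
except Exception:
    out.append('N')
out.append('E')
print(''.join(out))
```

Execution trace: 'P' (try body, no exception) → 'E' (after the try/except). Output: PE

Answer: PE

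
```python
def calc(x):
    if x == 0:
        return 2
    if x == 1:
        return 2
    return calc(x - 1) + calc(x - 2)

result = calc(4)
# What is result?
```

Build up from base cases: calc(0)=2, calc(1)=2, calc(2)=4, calc(3)=6, calc(4)=10

Answer: 10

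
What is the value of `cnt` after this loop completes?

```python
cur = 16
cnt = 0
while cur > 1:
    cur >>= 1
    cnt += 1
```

Count right shifts until 1
`cnt` takes the values: 0 → 1 → 2 → 3 → 4

Answer: 4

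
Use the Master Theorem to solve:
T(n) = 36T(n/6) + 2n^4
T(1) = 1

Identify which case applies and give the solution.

a=36, b=6, f(n)=2n^4. log_6(36) = 2. Since c=4 > 2 and the regularity condition holds (36(n/6)^4 = (36/6^4)n^4 with 36/6^4 < 1), Case 3 applies: T(n) = Θ(f(n)) = O(n^4).

Answer: O(n^4) - Case 3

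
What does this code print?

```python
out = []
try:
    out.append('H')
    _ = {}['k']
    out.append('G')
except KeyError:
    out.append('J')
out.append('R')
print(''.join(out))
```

Execution trace: 'H' (try body) → 'J' (except KeyError) → 'R' (after the try/except). Output: HJR

Answer: HJR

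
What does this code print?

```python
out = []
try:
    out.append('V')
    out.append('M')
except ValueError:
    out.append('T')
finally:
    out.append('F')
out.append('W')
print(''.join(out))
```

Execution trace: 'V' (try body) → 'M' (try body, no exception) → 'F' (finally) → 'W' (after the try/except). Output: VMFW

Answer: VMFW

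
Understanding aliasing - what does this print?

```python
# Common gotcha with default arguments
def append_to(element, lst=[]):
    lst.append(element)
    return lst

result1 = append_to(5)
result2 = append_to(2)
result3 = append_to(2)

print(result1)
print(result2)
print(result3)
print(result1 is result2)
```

Key concept: mutable default argument gotcha.
Step by step:
`result1 = append_to(5)` → result1 = [5]
`result2 = append_to(2)` → result1 = [5, 2] (same object as result2); result2 = [5, 2] (same object as result1)
`result3 = append_to(2)` → result1 = [5, 2, 2] (same object as result2, result3); result2 = [5, 2, 2] (same object as result1, result3); result3 = [5, 2, 2] (same object as result1, result2)
`print(result1)` → prints [5, 2, 2]
`print(result2)` → prints [5, 2, 2]
`print(result3)` → prints [5, 2, 2]
`print(result1 is result2)` → prints True

Answer:
[5, 2, 2]
[5, 2, 2]
[5, 2, 2]
True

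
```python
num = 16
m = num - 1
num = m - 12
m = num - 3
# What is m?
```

Trace:
`num = 16` → num = 16
`m = num - 1` → m = 15
`num = m - 12` → num = 3
`m = num - 3` → m = 0
So m = 0

Answer: 0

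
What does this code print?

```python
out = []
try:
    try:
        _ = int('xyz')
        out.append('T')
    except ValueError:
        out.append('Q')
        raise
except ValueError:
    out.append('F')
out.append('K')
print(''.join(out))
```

Execution trace: 'Q' (inner except ValueError) → 'F' (outer except ValueError) → 'K' (after the try/except). Output: QFK

Answer: QFK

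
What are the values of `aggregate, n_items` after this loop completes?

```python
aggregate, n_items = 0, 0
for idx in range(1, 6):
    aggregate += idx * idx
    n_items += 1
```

Sum of squares and count
`aggregate, n_items` takes the values: (0, 0) → (1, 0) → (1, 1) → (5, 1) → (5, 2) → (14, 2) → (14, 3) → (30, 3) → (30, 4) → (55, 4) → (55, 5)

Answer: 55, 5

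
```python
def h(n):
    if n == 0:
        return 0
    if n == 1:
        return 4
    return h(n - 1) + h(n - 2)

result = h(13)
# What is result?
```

Build up from base cases: h(0)=0, h(1)=4, h(2)=4, h(3)=8, h(4)=12, h(5)=20, h(6)=32, ..., h(13)=932

Answer: 932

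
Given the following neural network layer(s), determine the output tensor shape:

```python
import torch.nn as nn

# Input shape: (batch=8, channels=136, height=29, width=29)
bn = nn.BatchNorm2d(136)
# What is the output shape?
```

Input: (8, 136, 29, 29) -> Output: (8, 136, 29, 29)

Answer: (8, 136, 29, 29)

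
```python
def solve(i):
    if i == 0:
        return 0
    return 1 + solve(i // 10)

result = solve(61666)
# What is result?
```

Count of digits of 61666: 5

Answer: 5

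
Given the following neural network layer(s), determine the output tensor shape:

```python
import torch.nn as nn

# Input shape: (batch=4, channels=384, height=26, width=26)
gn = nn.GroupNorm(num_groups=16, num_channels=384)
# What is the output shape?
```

Input: (4, 384, 26, 26) -> Output: (4, 384, 26, 26)

Answer: (4, 384, 26, 26)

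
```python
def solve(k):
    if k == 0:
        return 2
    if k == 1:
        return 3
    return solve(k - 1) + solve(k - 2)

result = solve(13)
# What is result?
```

Build up from base cases: solve(0)=2, solve(1)=3, solve(2)=5, solve(3)=8, solve(4)=13, solve(5)=21, solve(6)=34, ..., solve(13)=987

Answer: 987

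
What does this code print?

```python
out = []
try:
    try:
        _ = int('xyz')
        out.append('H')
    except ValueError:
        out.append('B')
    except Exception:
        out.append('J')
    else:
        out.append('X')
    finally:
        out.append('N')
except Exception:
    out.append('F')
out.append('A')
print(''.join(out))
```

Execution trace: 'B' (inner except ValueError) → 'N' (inner finally) → 'A' (after the try/except). Output: BNA

Answer: BNA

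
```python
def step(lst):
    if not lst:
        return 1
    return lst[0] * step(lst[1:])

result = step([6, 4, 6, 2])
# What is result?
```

Product over [6, 4, 6, 2] = 6 * 4 * 6 * 2 = 288

Answer: 288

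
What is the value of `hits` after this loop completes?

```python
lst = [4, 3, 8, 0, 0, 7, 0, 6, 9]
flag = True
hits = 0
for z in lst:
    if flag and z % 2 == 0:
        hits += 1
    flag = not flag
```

Count even values at even positions
`hits` takes the values: 0 → 1 → 2 → 3 → 4

Answer: 4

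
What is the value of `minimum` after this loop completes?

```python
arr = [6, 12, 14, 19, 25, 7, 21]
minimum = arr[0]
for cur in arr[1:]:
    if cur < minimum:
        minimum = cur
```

Minimum of [6, 12, 14, 19, 25, 7, 21]
`minimum` takes the values: 6

Answer: 6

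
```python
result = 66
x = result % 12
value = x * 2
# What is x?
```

Trace:
`result = 66` → result = 66
`x = result % 12` → x = 6
`value = x * 2` → value = 12
So x = 6

Answer: 6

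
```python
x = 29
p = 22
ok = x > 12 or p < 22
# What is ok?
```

Trace:
`x = 29` → x = 29
`p = 22` → p = 22
`ok = x > 12 or p < 22` → ok = True
So ok = True

Answer: True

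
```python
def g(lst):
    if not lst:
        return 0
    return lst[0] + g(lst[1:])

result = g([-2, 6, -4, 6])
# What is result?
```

(-2) + 6 + (-4) + 6 + 0 = 6

Answer: 6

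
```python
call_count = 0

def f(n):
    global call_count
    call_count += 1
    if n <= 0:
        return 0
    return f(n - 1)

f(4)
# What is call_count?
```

Linear recursion stepping by 1: 5 calls from n=4 down to ≤0.

Answer: 5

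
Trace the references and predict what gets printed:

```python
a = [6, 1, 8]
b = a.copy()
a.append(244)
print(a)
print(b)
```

Key concept: list.copy() creates independent copy.
Step by step:
`a = [6, 1, 8]` → a = [6, 1, 8]
`b = a.copy()` → b = [6, 1, 8]
`a.append(244)` → a = [6, 1, 8, 244]
`print(a)` → prints [6, 1, 8, 244]
`print(b)` → prints [6, 1, 8]

Answer:
[6, 1, 8, 244]
[6, 1, 8]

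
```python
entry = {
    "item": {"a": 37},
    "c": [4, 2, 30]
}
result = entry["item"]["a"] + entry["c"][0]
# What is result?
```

Trace:
`entry = { ...` → entry = {'item': {'a': 37}, 'c': [4, 2, 30]}
`result = entry["item"]["a"] + entry["c"][0]` → result = 41
So result = 41

Answer: 41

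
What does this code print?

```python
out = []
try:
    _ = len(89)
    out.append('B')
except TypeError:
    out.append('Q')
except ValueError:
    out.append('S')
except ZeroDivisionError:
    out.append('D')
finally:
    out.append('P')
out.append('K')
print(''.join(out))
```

Execution trace: 'Q' (except TypeError) → 'P' (finally) → 'K' (after the try/except). Output: QPK

Answer: QPK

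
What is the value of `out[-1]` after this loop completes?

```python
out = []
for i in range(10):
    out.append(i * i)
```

Last element of squares 0 to 9
`out` takes the values: [] → [0] → [0, 1] → [0, 1, 4] → [0, 1, 4, 9] → [0, 1, 4, 9, 16] → [0, 1, 4, 9, 16, 25] → [0, 1, 4, 9, 16, 25, 36] → [0, 1, 4, 9, 16, 25, 36, 49] → [0, 1, 4, 9, 16, 25, 36, 49, 64] → [0, 1, 4, 9, 16, 25, 36, 49, 64, 81]
So `out[-1]` = 81

Answer: 81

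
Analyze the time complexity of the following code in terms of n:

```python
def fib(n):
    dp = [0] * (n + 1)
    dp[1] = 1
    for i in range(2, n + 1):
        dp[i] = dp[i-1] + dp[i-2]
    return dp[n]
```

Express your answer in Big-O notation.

This is Dynamic programming Fibonacci. Time complexity: O(n).

Answer: O(n)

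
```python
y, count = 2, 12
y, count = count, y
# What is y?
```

Trace:
`y, count = 2, 12` → y = 2; count = 12
`y, count = count, y` → y = 12; count = 2
So y = 12

Answer: 12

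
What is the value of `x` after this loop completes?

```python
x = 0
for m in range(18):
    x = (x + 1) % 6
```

Increment mod 6, 18 times = 0
`x` takes the values: 0 → 1 → 2 → 3 → 4 → 5 → 0 → 1 → 2 → 3 → 4 → 5 → 0 → 1 → 2 → 3 → 4 → 5 → 0

Answer: 0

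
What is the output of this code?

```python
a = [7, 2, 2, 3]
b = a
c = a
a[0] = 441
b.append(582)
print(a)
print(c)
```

Key concept: multiple aliases.
Step by step:
`a = [7, 2, 2, 3]` → a = [7, 2, 2, 3]
`b = a` → b = [7, 2, 2, 3] (same object as a)
`c = a` → c = [7, 2, 2, 3] (same object as a, b)
`a[0] = 441` → a = [441, 2, 2, 3] (same object as b, c); b = [441, 2, 2, 3] (same object as a, c); c = [441, 2, 2, 3] (same object as a, b)
`b.append(582)` → a = [441, 2, 2, 3, 582] (same object as b, c); b = [441, 2, 2, 3, 582] (same object as a, c); c = [441, 2, 2, 3, 582] (same object as a, b)
`print(a)` → prints [441, 2, 2, 3, 582]
`print(c)` → prints [441, 2, 2, 3, 582]

Answer:
[441, 2, 2, 3, 582]
[441, 2, 2, 3, 582]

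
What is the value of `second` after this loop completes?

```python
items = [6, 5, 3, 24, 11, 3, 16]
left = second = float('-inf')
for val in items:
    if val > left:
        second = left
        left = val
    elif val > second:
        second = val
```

Second largest (with repeats) in [6, 5, 3, 24, 11, 3, 16]
`second` takes the values: -inf → 5 → 6 → 11 → 16

Answer: 16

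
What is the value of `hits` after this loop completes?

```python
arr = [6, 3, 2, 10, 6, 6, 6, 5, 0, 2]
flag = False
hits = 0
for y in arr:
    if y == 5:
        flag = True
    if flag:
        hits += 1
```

Count elements after first 5 in [6, 3, 2, 10, 6, 6, 6, 5, 0, 2]
`hits` takes the values: 0 → 1 → 2 → 3

Answer: 3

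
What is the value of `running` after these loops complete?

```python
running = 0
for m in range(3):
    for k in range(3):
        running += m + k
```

Sum of all m+k for m,k in 3x3
`running` takes the values: 0 → 1 → 3 → 4 → 6 → 9 → 11 → 14 → 18

Answer: 18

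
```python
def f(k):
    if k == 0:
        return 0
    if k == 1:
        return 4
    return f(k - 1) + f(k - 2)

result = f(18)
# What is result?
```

Build up from base cases: f(0)=0, f(1)=4, f(2)=4, f(3)=8, f(4)=12, f(5)=20, f(6)=32, ..., f(18)=10336

Answer: 10336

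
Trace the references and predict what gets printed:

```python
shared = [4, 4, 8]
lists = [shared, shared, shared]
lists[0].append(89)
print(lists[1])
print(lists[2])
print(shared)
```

Key concept: list of same reference.
Step by step:
`shared = [4, 4, 8]` → shared = [4, 4, 8]
`lists = [shared, shared, shared]` → lists = [[4, 4, 8], [4, 4, 8], [4, 4, 8]]
`lists[0].append(89)` → shared = [4, 4, 8, 89]; lists = [[4, 4, 8, 89], [4, 4, 8, 89], [4, 4, 8, 89]]
`print(lists[1])` → prints [4, 4, 8, 89]
`print(lists[2])` → prints [4, 4, 8, 89]
`print(shared)` → prints [4, 4, 8, 89]

Answer:
[4, 4, 8, 89]
[4, 4, 8, 89]
[4, 4, 8, 89]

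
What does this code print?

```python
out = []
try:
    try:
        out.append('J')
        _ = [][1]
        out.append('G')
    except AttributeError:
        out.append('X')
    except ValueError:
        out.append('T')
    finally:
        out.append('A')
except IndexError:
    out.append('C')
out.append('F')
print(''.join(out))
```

Execution trace: 'J' (try body) → 'A' (finally) → 'C' (outer except IndexError) → 'F' (after the try/except). Output: JACF

Answer: JACF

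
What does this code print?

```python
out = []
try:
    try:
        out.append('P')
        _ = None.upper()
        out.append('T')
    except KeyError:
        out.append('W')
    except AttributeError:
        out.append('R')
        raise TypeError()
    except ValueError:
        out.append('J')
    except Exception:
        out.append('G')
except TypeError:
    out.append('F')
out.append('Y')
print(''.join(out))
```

Execution trace: 'P' (inner try body) → 'R' (inner except AttributeError) → 'F' (outer except TypeError) → 'Y' (after the try/except). Output: PRFY

Answer: PRFY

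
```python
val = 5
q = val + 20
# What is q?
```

Trace:
`val = 5` → val = 5
`q = val + 20` → q = 25
So q = 25

Answer: 25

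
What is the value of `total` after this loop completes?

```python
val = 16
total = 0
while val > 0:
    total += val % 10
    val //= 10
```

Sum digits of 16
`total` takes the values: 0 → 6 → 7

Answer: 7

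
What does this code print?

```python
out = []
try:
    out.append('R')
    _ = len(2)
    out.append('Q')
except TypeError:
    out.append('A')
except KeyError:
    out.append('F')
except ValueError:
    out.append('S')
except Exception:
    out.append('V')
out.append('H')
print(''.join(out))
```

Execution trace: 'R' (try body) → 'A' (except TypeError) → 'H' (after the try/except). Output: RAH

Answer: RAH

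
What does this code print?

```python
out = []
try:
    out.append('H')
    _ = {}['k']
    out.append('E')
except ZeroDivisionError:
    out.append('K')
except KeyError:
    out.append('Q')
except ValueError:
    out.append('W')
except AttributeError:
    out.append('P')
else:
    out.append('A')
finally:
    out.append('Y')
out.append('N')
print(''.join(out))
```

Execution trace: 'H' (try body) → 'Q' (except KeyError) → 'Y' (finally) → 'N' (after the try/except). Output: HQYN

Answer: HQYN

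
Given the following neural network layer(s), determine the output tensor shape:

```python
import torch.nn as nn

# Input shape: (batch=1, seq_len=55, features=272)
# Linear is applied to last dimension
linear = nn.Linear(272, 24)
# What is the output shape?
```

Input: (1, 55, 272) -> Output: (1, 55, 24)

Answer: (1, 55, 24)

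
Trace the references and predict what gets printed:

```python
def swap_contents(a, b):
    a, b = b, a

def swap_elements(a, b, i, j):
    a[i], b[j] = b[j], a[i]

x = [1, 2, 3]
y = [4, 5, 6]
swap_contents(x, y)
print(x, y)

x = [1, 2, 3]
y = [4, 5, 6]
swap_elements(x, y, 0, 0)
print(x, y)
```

Key concept: parameter rebinding vs mutation.
Step by step:
`x = [1, 2, 3]` → x = [1, 2, 3]
`y = [4, 5, 6]` → y = [4, 5, 6]
`swap_contents(x, y)` → no visible change to tracked variables
`print(x, y)` → prints [1, 2, 3] [4, 5, 6]
`x = [1, 2, 3]` → x = [1, 2, 3]
`y = [4, 5, 6]` → y = [4, 5, 6]
`swap_elements(x, y, 0, 0)` → x = [4, 2, 3]; y = [1, 5, 6]
`print(x, y)` → prints [4, 2, 3] [1, 5, 6]

Answer:
[1, 2, 3] [4, 5, 6]
[4, 2, 3] [1, 5, 6]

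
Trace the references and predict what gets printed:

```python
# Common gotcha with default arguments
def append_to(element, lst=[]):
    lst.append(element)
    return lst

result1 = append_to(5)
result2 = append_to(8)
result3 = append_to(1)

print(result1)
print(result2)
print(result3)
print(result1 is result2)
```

Key concept: mutable default argument gotcha.
Step by step:
`result1 = append_to(5)` → result1 = [5]
`result2 = append_to(8)` → result1 = [5, 8] (same object as result2); result2 = [5, 8] (same object as result1)
`result3 = append_to(1)` → result1 = [5, 8, 1] (same object as result2, result3); result2 = [5, 8, 1] (same object as result1, result3); result3 = [5, 8, 1] (same object as result1, result2)
`print(result1)` → prints [5, 8, 1]
`print(result2)` → prints [5, 8, 1]
`print(result3)` → prints [5, 8, 1]
`print(result1 is result2)` → prints True

Answer:
[5, 8, 1]
[5, 8, 1]
[5, 8, 1]
True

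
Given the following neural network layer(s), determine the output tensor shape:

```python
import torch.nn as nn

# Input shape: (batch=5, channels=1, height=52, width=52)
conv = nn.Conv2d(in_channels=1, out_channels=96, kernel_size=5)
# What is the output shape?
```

Input: (5, 1, 52, 52) -> Output: (5, 96, 48, 48)

Answer: (5, 96, 48, 48)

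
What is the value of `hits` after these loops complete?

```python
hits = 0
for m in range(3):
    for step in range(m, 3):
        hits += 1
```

Upper triangle: 3 + 2 + ... + 1
`hits` takes the values: 0 → 1 → 2 → 3 → 4 → 5 → 6

Answer: 6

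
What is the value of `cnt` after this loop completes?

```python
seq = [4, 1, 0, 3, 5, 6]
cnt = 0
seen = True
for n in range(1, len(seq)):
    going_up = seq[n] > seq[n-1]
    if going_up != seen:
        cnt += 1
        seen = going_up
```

Count direction changes in [4, 1, 0, 3, 5, 6]
`cnt` takes the values: 0 → 1 → 2

Answer: 2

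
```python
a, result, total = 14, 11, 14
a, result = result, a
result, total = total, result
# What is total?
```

Trace:
`a, result, total = 14, 11, 14` → a = 14; result = 11; total = 14
`a, result = result, a` → a = 11; result = 14
`result, total = total, result` → result = 14; total = 14
So total = 14

Answer: 14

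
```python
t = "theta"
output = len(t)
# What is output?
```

Trace:
`t = "theta"` → t = 'theta'
`output = len(t)` → output = 5
So output = 5

Answer: 5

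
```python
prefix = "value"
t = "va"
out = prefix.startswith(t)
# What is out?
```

Trace:
`prefix = "value"` → prefix = 'value'
`t = "va"` → t = 'va'
`out = prefix.startswith(t)` → out = True
So out = True

Answer: True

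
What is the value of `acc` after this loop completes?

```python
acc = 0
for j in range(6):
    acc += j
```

Sum of 0 to 5 = 15
`acc` takes the values: 0 → 1 → 3 → 6 → 10 → 15

Answer: 15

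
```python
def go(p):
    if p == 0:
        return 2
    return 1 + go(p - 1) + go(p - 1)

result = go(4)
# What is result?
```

go(p) = 1 + 2·go(p-1), go(0)=2. Closed form: (2+1)·2^4 - 1 = 47.

Answer: 47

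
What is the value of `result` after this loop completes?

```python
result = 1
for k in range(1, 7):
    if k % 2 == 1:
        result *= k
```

Product of odd numbers 1 to 6
`result` takes the values: 1 → 3 → 15

Answer: 15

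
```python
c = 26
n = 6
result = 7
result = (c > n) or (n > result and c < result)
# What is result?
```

Trace:
`c = 26` → c = 26
`n = 6` → n = 6
`result = 7` → result = 7
`result = (c > n) or (n > result and c < result)` → result = True
So result = True

Answer: True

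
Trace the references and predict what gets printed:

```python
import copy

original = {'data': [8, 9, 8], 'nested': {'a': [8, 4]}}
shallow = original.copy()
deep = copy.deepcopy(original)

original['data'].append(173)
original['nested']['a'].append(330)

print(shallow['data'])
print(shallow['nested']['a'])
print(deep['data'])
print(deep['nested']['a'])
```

Key concept: comparing shallow vs deep copy.
Step by step:
`original = {'data': [8, 9, 8], 'nested': {'a': [8, 4]}}` → original = {'data': [8, 9, 8], 'nested': {'a': [8, 4]}}
`shallow = original.copy()` → shallow = {'data': [8, 9, 8], 'nested': {'a': [8, 4]}}
`deep = copy.deepcopy(original)` → deep = {'data': [8, 9, 8], 'nested': {'a': [8, 4]}}
`original['data'].append(173)` → original = {'data': [8, 9, 8, 173], 'nested': {'a': [8, 4]}}; shallow = {'data': [8, 9, 8, 173], 'nested': {'a': [8, 4]}}
`original['nested']['a'].append(330)` → original = {'data': [8, 9, 8, 173], 'nested': {'a': [8, 4, 330]}}; shallow = {'data': [8, 9, 8, 173], 'nested': {'a': [8, 4, 330]}}
`print(shallow['data'])` → prints [8, 9, 8, 173]
`print(shallow['nested']['a'])` → prints [8, 4, 330]
`print(deep['data'])` → prints [8, 9, 8]
`print(deep['nested']['a'])` → prints [8, 4]

Answer:
[8, 9, 8, 173]
[8, 4, 330]
[8, 9, 8]
[8, 4]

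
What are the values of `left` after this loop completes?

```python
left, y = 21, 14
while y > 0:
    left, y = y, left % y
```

GCD of 21 and 14
`left` takes the values: 21 → 14 → 7

Answer: 7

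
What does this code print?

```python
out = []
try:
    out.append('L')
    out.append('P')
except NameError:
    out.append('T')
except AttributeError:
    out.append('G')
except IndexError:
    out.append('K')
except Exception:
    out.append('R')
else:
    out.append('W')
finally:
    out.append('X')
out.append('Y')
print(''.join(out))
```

Execution trace: 'L' (try body) → 'P' (try body, no exception) → 'W' (else) → 'X' (finally) → 'Y' (after the try/except). Output: LPWXY

Answer: LPWXY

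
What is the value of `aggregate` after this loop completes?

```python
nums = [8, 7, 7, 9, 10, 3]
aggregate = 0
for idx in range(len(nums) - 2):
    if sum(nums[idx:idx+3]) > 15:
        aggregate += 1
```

Count windows with sum > 15
`aggregate` takes the values: 0 → 1 → 2 → 3 → 4

Answer: 4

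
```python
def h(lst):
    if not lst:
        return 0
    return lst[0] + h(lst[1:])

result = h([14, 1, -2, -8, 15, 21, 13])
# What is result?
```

14 + 1 + (-2) + (-8) + 15 + 21 + 13 + 0 = 54

Answer: 54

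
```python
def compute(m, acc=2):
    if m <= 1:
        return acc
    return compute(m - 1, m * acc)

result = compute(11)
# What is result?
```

Accumulator trace (n, acc): (11, 2) -> (10, 22) -> (9, 220) -> (8, 1980) -> (7, 15840) -> (6, 110880) -> (5, 665280) -> (4, 3326400) -> (3, 13305600) -> (2, 39916800) -> (1, 79833600) -> return 79833600

Answer: 79833600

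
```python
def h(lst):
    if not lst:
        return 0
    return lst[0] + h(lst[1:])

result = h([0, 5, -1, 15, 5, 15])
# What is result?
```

0 + 5 + (-1) + 15 + 5 + 15 + 0 = 39

Answer: 39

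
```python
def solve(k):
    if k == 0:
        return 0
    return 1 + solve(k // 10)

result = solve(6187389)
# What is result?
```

Count of digits of 6187389: 7

Answer: 7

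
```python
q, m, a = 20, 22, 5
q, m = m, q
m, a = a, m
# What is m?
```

Trace:
`q, m, a = 20, 22, 5` → q = 20; m = 22; a = 5
`q, m = m, q` → q = 22; m = 20
`m, a = a, m` → m = 5; a = 20
So m = 5

Answer: 5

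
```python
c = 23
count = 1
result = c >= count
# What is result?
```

Trace:
`c = 23` → c = 23
`count = 1` → count = 1
`result = c >= count` → result = True
So result = True

Answer: True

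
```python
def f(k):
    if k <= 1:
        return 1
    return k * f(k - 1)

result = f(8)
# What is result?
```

f(8) = 8 * 7 * 6 * 5 * 4 * 3 * 2 * 1 = 40320

Answer: 40320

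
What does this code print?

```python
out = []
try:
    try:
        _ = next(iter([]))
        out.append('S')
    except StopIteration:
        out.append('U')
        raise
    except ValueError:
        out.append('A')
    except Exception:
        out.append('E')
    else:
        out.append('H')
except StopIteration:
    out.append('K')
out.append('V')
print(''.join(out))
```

Execution trace: 'U' (except StopIteration) → 'K' (outer except StopIteration) → 'V' (after the try/except). Output: UKV

Answer: UKV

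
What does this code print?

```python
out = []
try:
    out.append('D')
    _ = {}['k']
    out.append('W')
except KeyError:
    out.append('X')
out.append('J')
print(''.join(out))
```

Execution trace: 'D' (try body) → 'X' (except KeyError) → 'J' (after the try/except). Output: DXJ

Answer: DXJ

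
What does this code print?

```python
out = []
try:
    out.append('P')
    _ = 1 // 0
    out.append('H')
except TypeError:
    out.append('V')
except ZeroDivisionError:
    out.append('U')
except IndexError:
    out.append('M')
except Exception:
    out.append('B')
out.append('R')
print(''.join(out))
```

Execution trace: 'P' (try body) → 'U' (except ZeroDivisionError) → 'R' (after the try/except). Output: PUR

Answer: PUR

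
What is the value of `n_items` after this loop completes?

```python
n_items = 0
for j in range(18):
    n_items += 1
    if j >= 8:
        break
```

Loop breaks when j reaches 8, n_items is 9
`n_items` takes the values: 0 → 1 → 2 → 3 → 4 → 5 → 6 → 7 → 8 → 9

Answer: 9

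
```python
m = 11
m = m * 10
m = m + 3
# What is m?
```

Trace:
`m = 11` → m = 11
`m = m * 10` → m = 110
`m = m + 3` → m = 113
So m = 113

Answer: 113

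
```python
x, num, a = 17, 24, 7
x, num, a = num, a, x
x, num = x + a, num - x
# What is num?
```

Trace:
`x, num, a = 17, 24, 7` → x = 17; num = 24; a = 7
`x, num, a = num, a, x` → x = 24; num = 7; a = 17
`x, num = x + a, num - x` → x = 41; num = -17
So num = -17

Answer: -17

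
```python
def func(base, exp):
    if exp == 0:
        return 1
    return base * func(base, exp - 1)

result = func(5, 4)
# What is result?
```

func(5, 4) = 5 * 5 * 5 * 5 = 625

Answer: 625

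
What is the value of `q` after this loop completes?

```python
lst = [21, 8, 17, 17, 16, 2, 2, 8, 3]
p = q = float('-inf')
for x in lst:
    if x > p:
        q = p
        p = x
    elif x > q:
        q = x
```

Second largest (with repeats) in [21, 8, 17, 17, 16, 2, 2, 8, 3]
`q` takes the values: -inf → 8 → 17

Answer: 17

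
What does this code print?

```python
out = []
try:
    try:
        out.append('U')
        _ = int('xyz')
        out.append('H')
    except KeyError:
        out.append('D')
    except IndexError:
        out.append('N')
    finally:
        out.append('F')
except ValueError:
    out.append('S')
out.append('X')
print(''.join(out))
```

Execution trace: 'U' (inner try body) → 'F' (inner finally) → 'S' (outer except ValueError) → 'X' (after the try/except). Output: UFSX

Answer: UFSX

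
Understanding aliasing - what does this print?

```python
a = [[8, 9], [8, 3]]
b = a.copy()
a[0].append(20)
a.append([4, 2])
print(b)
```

Key concept: shallow copy with nested lists.
Step by step:
`a = [[8, 9], [8, 3]]` → a = [[8, 9], [8, 3]]
`b = a.copy()` → b = [[8, 9], [8, 3]]
`a[0].append(20)` → a = [[8, 9, 20], [8, 3]]; b = [[8, 9, 20], [8, 3]]
`a.append([4, 2])` → a = [[8, 9, 20], [8, 3], [4, 2]]
`print(b)` → prints [[8, 9, 20], [8, 3]]

Answer: [[8, 9, 20], [8, 3]]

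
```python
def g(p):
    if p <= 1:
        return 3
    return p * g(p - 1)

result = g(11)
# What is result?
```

g(11) = 11 * 10 * 9 * 8 * 7 * 6 * 5 * 4 * 3 * 2 * 3 = 119750400

Answer: 119750400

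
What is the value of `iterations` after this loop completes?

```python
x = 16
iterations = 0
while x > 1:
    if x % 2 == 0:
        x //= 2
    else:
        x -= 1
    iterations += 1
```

Steps to reduce 16 to 1
`iterations` takes the values: 0 → 1 → 2 → 3 → 4

Answer: 4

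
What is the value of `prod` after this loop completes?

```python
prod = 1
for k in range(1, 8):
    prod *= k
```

7! = 5040
`prod` takes the values: 1 → 2 → 6 → 24 → 120 → 720 → 5040

Answer: 5040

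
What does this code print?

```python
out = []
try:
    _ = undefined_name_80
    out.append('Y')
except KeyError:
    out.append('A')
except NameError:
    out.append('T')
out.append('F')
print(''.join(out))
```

Execution trace: 'T' (except NameError) → 'F' (after the try/except). Output: TF

Answer: TF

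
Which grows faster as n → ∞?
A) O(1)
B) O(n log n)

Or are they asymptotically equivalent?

O(1) vs O(n log n): Higher order terms dominate.

Answer: B) O(n log n) grows faster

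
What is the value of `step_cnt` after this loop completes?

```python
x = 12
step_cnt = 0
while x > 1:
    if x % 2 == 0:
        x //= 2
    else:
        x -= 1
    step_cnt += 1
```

Steps to reduce 12 to 1
`step_cnt` takes the values: 0 → 1 → 2 → 3 → 4

Answer: 4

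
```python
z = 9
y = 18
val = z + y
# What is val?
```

Trace:
`z = 9` → z = 9
`y = 18` → y = 18
`val = z + y` → val = 27
So val = 27

Answer: 27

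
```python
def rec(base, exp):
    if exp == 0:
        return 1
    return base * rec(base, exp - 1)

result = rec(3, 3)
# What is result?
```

rec(3, 3) = 3 * 3 * 3 = 27

Answer: 27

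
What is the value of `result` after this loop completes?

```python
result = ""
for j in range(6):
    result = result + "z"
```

Repeat 'z' 6 times
`result` takes the values: "" → "z" → "zz" → "zzz" → "zzzz" → "zzzzz" → "zzzzzz"

Answer: "zzzzzz"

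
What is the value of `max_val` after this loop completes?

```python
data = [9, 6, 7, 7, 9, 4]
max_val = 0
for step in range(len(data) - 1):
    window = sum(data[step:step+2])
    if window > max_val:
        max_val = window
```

Max sum of 2-element window in [9, 6, 7, 7, 9, 4]
`max_val` takes the values: 0 → 15 → 16

Answer: 16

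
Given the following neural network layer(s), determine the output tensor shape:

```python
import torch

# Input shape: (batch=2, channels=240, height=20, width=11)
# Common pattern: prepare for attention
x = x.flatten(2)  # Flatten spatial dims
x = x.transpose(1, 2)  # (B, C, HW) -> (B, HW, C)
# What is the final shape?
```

Input: (2, 240, 20, 11) -> after flatten(2): (2, 240, 220) -> Output: (2, 220, 240)

Answer: (2, 220, 240)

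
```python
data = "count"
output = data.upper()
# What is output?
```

Trace:
`data = "count"` → data = 'count'
`output = data.upper()` → output = 'COUNT'
So output = 'COUNT'

Answer: 'COUNT'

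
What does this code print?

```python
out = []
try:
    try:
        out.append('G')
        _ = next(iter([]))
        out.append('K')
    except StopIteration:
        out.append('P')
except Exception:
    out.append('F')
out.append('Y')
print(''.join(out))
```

Execution trace: 'G' (inner try body) → 'P' (inner except StopIteration) → 'Y' (after the try/except). Output: GPY

Answer: GPY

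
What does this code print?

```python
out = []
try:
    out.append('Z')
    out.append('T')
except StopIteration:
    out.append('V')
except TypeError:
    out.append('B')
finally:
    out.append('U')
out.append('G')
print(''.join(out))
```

Execution trace: 'Z' (try body) → 'T' (try body, no exception) → 'U' (finally) → 'G' (after the try/except). Output: ZTUG

Answer: ZTUG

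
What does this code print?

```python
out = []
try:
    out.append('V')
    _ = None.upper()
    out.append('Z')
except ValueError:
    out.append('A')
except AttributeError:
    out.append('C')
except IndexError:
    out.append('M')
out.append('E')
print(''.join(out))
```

Execution trace: 'V' (try body) → 'C' (except AttributeError) → 'E' (after the try/except). Output: VCE

Answer: VCE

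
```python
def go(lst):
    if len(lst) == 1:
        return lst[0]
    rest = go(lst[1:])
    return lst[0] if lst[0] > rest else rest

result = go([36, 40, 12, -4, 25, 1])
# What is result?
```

Recursive max over [36, 40, 12, -4, 25, 1] = 40

Answer: 40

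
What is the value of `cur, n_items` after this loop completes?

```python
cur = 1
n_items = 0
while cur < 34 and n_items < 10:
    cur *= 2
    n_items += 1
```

Double until >= 34 or 10 iterations
`cur, n_items` takes the values: (1, 0) → (2, 0) → (2, 1) → (4, 1) → (4, 2) → (8, 2) → (8, 3) → (16, 3) → (16, 4) → (32, 4) → (32, 5) → (64, 5) → (64, 6)

Answer: 64, 6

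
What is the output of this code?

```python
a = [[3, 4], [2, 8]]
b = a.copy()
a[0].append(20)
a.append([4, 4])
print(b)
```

Key concept: shallow copy with nested lists.
Step by step:
`a = [[3, 4], [2, 8]]` → a = [[3, 4], [2, 8]]
`b = a.copy()` → b = [[3, 4], [2, 8]]
`a[0].append(20)` → a = [[3, 4, 20], [2, 8]]; b = [[3, 4, 20], [2, 8]]
`a.append([4, 4])` → a = [[3, 4, 20], [2, 8], [4, 4]]
`print(b)` → prints [[3, 4, 20], [2, 8]]

Answer: [[3, 4, 20], [2, 8]]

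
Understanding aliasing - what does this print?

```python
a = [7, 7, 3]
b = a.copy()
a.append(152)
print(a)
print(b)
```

Key concept: list.copy() creates independent copy.
Step by step:
`a = [7, 7, 3]` → a = [7, 7, 3]
`b = a.copy()` → b = [7, 7, 3]
`a.append(152)` → a = [7, 7, 3, 152]
`print(a)` → prints [7, 7, 3, 152]
`print(b)` → prints [7, 7, 3]

Answer:
[7, 7, 3, 152]
[7, 7, 3]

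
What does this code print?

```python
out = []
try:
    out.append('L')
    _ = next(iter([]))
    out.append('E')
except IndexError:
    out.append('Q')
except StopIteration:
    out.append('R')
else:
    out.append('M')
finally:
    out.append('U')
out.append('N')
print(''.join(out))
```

Execution trace: 'L' (try body) → 'R' (except StopIteration) → 'U' (finally) → 'N' (after the try/except). Output: LRUN

Answer: LRUN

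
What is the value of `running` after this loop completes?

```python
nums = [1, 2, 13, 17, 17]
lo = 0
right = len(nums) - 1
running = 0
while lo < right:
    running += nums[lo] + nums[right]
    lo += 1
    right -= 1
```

Sum of pairs from ends
`running` takes the values: 0 → 18 → 37

Answer: 37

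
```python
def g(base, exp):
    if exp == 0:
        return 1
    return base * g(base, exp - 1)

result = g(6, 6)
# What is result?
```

g(6, 6) = 6 * 6 * 6 * 6 * 6 * 6 = 46656

Answer: 46656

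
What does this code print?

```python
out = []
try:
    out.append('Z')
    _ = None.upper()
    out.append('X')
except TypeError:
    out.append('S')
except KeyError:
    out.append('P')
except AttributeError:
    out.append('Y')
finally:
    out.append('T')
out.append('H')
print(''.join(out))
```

Execution trace: 'Z' (try body) → 'Y' (except AttributeError) → 'T' (finally) → 'H' (after the try/except). Output: ZYTH

Answer: ZYTH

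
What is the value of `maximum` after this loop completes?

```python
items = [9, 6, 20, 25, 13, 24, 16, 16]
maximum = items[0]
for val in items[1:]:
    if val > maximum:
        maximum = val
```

Maximum of [9, 6, 20, 25, 13, 24, 16, 16]
`maximum` takes the values: 9 → 20 → 25

Answer: 25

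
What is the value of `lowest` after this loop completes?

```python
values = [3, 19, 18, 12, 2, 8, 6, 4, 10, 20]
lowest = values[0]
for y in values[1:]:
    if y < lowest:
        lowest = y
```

Minimum of [3, 19, 18, 12, 2, 8, 6, 4, 10, 20]
`lowest` takes the values: 3 → 2

Answer: 2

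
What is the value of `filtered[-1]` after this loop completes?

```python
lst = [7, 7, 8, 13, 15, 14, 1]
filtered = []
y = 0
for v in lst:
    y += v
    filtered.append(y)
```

Cumulative sum ends at 65
`filtered` takes the values: [] → [7] → [7, 14] → [7, 14, 22] → [7, 14, 22, 35] → [7, 14, 22, 35, 50] → [7, 14, 22, 35, 50, 64] → [7, 14, 22, 35, 50, 64, 65]
So `filtered[-1]` = 65

Answer: 65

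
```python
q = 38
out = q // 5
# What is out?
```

Trace:
`q = 38` → q = 38
`out = q // 5` → out = 7
So out = 7

Answer: 7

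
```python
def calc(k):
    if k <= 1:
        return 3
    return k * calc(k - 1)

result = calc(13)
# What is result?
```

calc(13) = 13 * 12 * 11 * 10 * 9 * 8 * 7 * 6 * 5 * 4 * 3 * 2 * 3 = 18681062400

Answer: 18681062400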